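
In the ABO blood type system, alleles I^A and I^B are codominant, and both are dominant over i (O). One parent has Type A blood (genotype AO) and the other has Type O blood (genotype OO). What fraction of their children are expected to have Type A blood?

Cross: AO × OO
Possible offspring genotypes: 2 AO, 2 OO
Blood type counts: 2 Type A, 2 Type O
Probability of Type A: 2/4 = 1/2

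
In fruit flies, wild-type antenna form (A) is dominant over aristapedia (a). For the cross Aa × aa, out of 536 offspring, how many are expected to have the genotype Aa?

Punnett square for Aa × aa:
Offspring genotypes: 2 Aa, 2 aa
Total offspring: 4
Count with target: 2
Probability: 2/4 = 1/2
Expected count = 1/2 × 536 = 268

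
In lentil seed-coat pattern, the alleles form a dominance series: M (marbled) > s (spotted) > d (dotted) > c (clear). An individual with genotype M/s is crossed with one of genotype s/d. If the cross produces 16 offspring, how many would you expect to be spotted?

Cross: M/s × s/d
Allele dominance: M > s > d > c
Offspring genotypes: 1 M/s, 1 M/d, 1 s/s, 1 s/d
Phenotype counts: 2 marbled, 2 spotted
spotted: 2 out of 4 → fraction 1/2
Expected count = 1/2 × 16 = 8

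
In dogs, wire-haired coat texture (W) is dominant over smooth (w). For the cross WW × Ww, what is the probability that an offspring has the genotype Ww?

Punnett square for WW × Ww:
Offspring genotypes: 2 WW, 2 Ww
Total offspring: 4
Count with target: 2
Probability: 2/4 = 1/2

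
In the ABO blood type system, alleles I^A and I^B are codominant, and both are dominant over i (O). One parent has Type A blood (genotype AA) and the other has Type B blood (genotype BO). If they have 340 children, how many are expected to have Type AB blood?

Cross: AA × BO
Possible offspring genotypes: 2 AB, 2 AO
Blood type counts: 2 Type AB, 2 Type A
Probability of Type AB: 2/4 = 1/2
Expected count = 1/2 × 340 = 170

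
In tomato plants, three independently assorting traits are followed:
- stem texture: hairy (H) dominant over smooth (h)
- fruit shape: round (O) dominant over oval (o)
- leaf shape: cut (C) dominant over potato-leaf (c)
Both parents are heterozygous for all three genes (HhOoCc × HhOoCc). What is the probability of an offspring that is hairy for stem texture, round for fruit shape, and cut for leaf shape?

Trihybrid cross: HhOoCc × HhOoCc
Each trait segregates independently with a 3:1 phenotypic ratio, so each gene contributes 3/4 (dominant) or 1/4 (recessive).
Target: hairy (stem texture), round (fruit shape), cut (leaf shape)
Probability = product of independent per-trait probabilities
= 3/4 × 3/4 × 3/4 = 27/64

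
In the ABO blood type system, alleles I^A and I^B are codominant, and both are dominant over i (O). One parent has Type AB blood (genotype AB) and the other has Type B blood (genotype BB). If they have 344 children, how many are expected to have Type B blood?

Cross: AB × BB
Possible offspring genotypes: 2 AB, 2 BB
Blood type counts: 2 Type AB, 2 Type B
Probability of Type B: 2/4 = 1/2
Expected count = 1/2 × 344 = 172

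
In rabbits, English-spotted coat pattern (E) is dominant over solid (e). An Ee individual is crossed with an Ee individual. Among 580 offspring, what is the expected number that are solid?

Punnett square for Ee × Ee:
Offspring genotypes: 1 EE, 2 Ee, 1 ee
English-spotted: 3, solid: 1
solid: 1 out of 4 → fraction 1/4
Expected count = 1/4 × 580 = 145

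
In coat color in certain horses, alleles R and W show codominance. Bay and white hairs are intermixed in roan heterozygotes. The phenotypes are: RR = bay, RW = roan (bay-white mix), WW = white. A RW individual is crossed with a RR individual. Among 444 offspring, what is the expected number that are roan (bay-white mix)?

Punnett square for RW × RR:
Offspring genotypes: 2 RR, 2 RW
Phenotype counts: 2 bay, 2 roan (bay-white mix)
roan (bay-white mix): 2 out of 4 → fraction 1/2
Expected count = 1/2 × 444 = 222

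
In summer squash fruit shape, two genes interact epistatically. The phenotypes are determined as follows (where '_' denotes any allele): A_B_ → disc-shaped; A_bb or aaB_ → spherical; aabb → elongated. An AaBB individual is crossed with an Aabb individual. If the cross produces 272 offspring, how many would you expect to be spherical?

Cross: AaBB × Aabb — consider each gene separately:
A gene: Aa × Aa → 1 AA, 2 Aa, 1 aa → 3 A_ : 1 aa (out of 4)
B gene: BB × bb → 4 Bb → 4 B_ (out of 4)
Genotype classes (out of 4 × 4 = 16): A_B_ = 3×4 = 12; aaB_ = 1×4 = 4
Apply the phenotype rules: A_B_ (12) → disc-shaped; aaB_ (4) → spherical
Phenotype counts (out of 16): 12 disc-shaped, 4 spherical
spherical: 4 out of 16 → fraction 1/4
Expected count = 1/4 × 272 = 68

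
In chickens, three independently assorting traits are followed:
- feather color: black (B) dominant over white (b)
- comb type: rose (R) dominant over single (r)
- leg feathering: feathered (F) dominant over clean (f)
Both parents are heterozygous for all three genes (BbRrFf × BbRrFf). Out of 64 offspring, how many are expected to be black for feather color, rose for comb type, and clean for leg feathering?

Trihybrid cross: BbRrFf × BbRrFf
Each trait segregates independently with a 3:1 phenotypic ratio, so each gene contributes 3/4 (dominant) or 1/4 (recessive).
Target: black (feather color), rose (comb type), clean (leg feathering)
Probability = product of independent per-trait probabilities
= 3/4 × 3/4 × 1/4 = 9/64
Expected count = 9/64 × 64 = 9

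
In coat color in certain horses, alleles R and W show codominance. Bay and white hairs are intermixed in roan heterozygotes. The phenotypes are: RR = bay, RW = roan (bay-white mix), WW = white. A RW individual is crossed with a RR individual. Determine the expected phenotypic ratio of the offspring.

Punnett square for RW × RR:
Offspring genotypes: 2 RR, 2 RW
Phenotype counts: 2 bay, 2 roan (bay-white mix)
Ratio: 1 bay : 1 roan (bay-white mix)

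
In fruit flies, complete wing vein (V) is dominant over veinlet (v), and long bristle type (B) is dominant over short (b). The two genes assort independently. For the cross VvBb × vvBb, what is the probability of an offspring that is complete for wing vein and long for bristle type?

Dihybrid cross VvBb × vvBb — consider each gene separately:
wing vein: Vv × vv → 2 Vv, 2 vv → 2 V_ : 2 vv (out of 4)
bristle type: Bb × Bb → 1 BB, 2 Bb, 1 bb → 3 B_ : 1 bb (out of 4)
Looking for: complete (V_) and long (B_)
P(complete) = 2/4, P(long) = 3/4
P(both) = 2/4 × 3/4 = 6/16 = 3/8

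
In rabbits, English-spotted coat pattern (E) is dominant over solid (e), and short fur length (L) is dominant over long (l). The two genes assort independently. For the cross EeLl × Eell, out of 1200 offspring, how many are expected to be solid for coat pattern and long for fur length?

Dihybrid cross EeLl × Eell — consider each gene separately:
coat pattern: Ee × Ee → 1 EE, 2 Ee, 1 ee → 3 E_ : 1 ee (out of 4)
fur length: Ll × ll → 2 Ll, 2 ll → 2 L_ : 2 ll (out of 4)
Looking for: solid (ee) and long (ll)
P(solid) = 1/4, P(long) = 2/4
P(both) = 1/4 × 2/4 = 2/16 = 1/8
Expected count = 1/8 × 1200 = 150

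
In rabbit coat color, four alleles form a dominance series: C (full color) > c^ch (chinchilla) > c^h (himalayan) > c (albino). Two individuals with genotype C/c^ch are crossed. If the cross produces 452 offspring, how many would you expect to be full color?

Cross: C/c^ch × C/c^ch
Allele dominance: C > c^ch > c^h > c
Offspring genotypes: 1 C/C, 2 C/c^ch, 1 c^ch/c^ch
Phenotype counts: 3 full color, 1 chinchilla
full color: 3 out of 4 → fraction 3/4
Expected count = 3/4 × 452 = 339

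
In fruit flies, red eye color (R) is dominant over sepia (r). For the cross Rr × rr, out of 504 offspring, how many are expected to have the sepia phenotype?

Punnett square for Rr × rr:
Offspring genotypes: 2 Rr, 2 rr
Total offspring: 4
Count with target: 2
Probability: 2/4 = 1/2
Expected count = 1/2 × 504 = 252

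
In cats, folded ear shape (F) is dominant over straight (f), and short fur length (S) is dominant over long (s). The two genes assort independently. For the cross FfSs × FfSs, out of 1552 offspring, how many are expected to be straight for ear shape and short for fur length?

Dihybrid cross FfSs × FfSs — consider each gene separately:
ear shape: Ff × Ff → 1 FF, 2 Ff, 1 ff → 3 F_ : 1 ff (out of 4)
fur length: Ss × Ss → 1 SS, 2 Ss, 1 ss → 3 S_ : 1 ss (out of 4)
Looking for: straight (ff) and short (S_)
P(straight) = 1/4, P(short) = 3/4
P(both) = 1/4 × 3/4 = 3/16
Expected count = 3/16 × 1552 = 291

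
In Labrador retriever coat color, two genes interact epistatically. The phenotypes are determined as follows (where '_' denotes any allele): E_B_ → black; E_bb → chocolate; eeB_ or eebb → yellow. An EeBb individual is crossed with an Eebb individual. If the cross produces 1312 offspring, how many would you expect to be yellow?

Cross: EeBb × Eebb — consider each gene separately:
E gene: Ee × Ee → 1 EE, 2 Ee, 1 ee → 3 E_ : 1 ee (out of 4)
B gene: Bb × bb → 2 Bb, 2 bb → 2 B_ : 2 bb (out of 4)
Genotype classes (out of 4 × 4 = 16): E_B_ = 3×2 = 6; E_bb = 3×2 = 6; eeB_ = 1×2 = 2; eebb = 1×2 = 2
Apply the phenotype rules: E_B_ (6) → black; E_bb (6) → chocolate; eeB_ (2) + eebb (2) → yellow
Phenotype counts (out of 16): 6 black, 6 chocolate, 4 yellow
yellow: 4 out of 16 → fraction 1/4
Expected count = 1/4 × 1312 = 328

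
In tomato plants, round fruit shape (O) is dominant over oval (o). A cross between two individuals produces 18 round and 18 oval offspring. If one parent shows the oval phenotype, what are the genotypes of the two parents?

Observed offspring: 18 round, 18 oval
The observed ratio simplifies to 1:1. One parent shows oval, so its genotype must be oo. A 1:1 offspring split requires the other parent to be heterozygous (Oo).
Parent genotypes: oo × Oo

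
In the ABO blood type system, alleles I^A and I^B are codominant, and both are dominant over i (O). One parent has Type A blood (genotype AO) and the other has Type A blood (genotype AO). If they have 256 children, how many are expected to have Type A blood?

Cross: AO × AO
Possible offspring genotypes: 1 AA, 2 AO, 1 OO
Blood type counts: 3 Type A, 1 Type O
Probability of Type A: 3/4
Expected count = 3/4 × 256 = 192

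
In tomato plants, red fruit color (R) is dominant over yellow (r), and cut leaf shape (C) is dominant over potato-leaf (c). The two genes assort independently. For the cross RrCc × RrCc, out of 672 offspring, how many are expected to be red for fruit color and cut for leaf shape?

Dihybrid cross RrCc × RrCc — consider each gene separately:
fruit color: Rr × Rr → 1 RR, 2 Rr, 1 rr → 3 R_ : 1 rr (out of 4)
leaf shape: Cc × Cc → 1 CC, 2 Cc, 1 cc → 3 C_ : 1 cc (out of 4)
Looking for: red (R_) and cut (C_)
P(red) = 3/4, P(cut) = 3/4
P(both) = 3/4 × 3/4 = 9/16
Expected count = 9/16 × 672 = 378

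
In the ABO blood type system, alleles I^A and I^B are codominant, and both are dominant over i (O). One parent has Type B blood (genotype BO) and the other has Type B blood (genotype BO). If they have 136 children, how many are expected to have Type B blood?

Cross: BO × BO
Possible offspring genotypes: 1 BB, 2 BO, 1 OO
Blood type counts: 3 Type B, 1 Type O
Probability of Type B: 3/4
Expected count = 3/4 × 136 = 102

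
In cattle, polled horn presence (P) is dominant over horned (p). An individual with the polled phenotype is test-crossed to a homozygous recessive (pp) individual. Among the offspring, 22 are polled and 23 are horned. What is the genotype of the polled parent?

Test cross: ? × pp
Offspring: 22 polled, 23 horned — approximately 1:1.
A 1:1 ratio in a test cross indicates the unknown parent is heterozygous (Pp).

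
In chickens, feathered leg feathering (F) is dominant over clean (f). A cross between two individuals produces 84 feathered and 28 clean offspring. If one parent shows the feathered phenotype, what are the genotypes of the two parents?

Observed offspring: 84 feathered, 28 clean
The observed ratio simplifies to 3:1. Clean (ff) offspring appear, so each parent must contribute one f allele. The parent stated to show feathered carries F, so it is Ff. The other parent is then either Ff or ff: Ff × ff would give a 1:1 split, whereas Ff × Ff gives 3:1 — matching the data. So both parents are heterozygous (Ff × Ff).
Parent genotypes: Ff × Ff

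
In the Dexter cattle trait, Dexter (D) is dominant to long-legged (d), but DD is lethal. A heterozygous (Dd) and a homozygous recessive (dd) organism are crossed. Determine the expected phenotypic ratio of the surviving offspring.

Cross: Dd × dd
Punnett square offspring (before lethality): 2 Dd, 2 dd
No DD offspring are produced in this cross.
Ratio: 1 Dexter (short-legged) : 1 long-legged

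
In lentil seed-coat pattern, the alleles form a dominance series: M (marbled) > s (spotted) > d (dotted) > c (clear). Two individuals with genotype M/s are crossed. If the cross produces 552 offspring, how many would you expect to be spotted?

Cross: M/s × M/s
Allele dominance: M > s > d > c
Offspring genotypes: 1 M/M, 2 M/s, 1 s/s
Phenotype counts: 3 marbled, 1 spotted
spotted: 1 out of 4 → fraction 1/4
Expected count = 1/4 × 552 = 138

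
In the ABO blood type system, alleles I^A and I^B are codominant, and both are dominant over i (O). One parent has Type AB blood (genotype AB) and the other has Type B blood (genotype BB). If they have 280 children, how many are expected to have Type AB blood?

Cross: AB × BB
Possible offspring genotypes: 2 AB, 2 BB
Blood type counts: 2 Type AB, 2 Type B
Probability of Type AB: 2/4 = 1/2
Expected count = 1/2 × 280 = 140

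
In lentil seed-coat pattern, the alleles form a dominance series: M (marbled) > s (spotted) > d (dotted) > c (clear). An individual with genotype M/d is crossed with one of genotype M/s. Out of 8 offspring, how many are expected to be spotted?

Cross: M/d × M/s
Allele dominance: M > s > d > c
Offspring genotypes: 1 M/M, 1 M/s, 1 M/d, 1 s/d
Phenotype counts: 3 marbled, 1 spotted
spotted: 1 out of 4 → fraction 1/4
Expected count = 1/4 × 8 = 2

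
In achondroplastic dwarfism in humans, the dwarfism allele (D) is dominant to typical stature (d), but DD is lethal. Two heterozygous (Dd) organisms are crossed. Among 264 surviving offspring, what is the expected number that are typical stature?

Cross: Dd × Dd
Punnett square offspring (before lethality): 1 DD, 2 Dd, 1 dd
The DD genotype is lethal (embryos die); surviving offspring: 2 Dd, 1 dd
typical stature: 1 out of 3 → fraction 1/3
Expected count = 1/3 × 264 = 88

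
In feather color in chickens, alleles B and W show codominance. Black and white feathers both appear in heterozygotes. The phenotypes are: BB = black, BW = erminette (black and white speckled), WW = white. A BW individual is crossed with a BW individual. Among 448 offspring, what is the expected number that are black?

Punnett square for BW × BW:
Offspring genotypes: 1 BB, 2 BW, 1 WW
Phenotype counts: 1 black, 2 erminette (black and white speckled), 1 white
black: 1 out of 4 → fraction 1/4
Expected count = 1/4 × 448 = 112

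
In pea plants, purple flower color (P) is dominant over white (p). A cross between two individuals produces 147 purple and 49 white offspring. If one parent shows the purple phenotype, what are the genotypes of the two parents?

Observed offspring: 147 purple, 49 white
The observed ratio simplifies to 3:1. White (pp) offspring appear, so each parent must contribute one p allele. The parent stated to show purple carries P, so it is Pp. The other parent is then either Pp or pp: Pp × pp would give a 1:1 split, whereas Pp × Pp gives 3:1 — matching the data. So both parents are heterozygous (Pp × Pp).
Parent genotypes: Pp × Pp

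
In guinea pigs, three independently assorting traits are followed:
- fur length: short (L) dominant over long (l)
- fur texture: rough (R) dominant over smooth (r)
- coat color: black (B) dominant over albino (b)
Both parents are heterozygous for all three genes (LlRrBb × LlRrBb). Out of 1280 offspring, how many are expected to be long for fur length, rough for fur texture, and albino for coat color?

Trihybrid cross: LlRrBb × LlRrBb
Each trait segregates independently with a 3:1 phenotypic ratio, so each gene contributes 3/4 (dominant) or 1/4 (recessive).
Target: long (fur length), rough (fur texture), albino (coat color)
Probability = product of independent per-trait probabilities
= 1/4 × 3/4 × 1/4 = 3/64
Expected count = 3/64 × 1280 = 60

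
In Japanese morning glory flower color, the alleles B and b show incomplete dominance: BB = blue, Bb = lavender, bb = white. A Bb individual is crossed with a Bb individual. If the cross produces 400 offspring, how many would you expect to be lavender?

Punnett square for Bb × Bb:
Offspring genotypes: 1 BB, 2 Bb, 1 bb
Phenotype counts: 1 blue, 2 lavender, 1 white
lavender: 2 out of 4 → fraction 1/2
Expected count = 1/2 × 400 = 200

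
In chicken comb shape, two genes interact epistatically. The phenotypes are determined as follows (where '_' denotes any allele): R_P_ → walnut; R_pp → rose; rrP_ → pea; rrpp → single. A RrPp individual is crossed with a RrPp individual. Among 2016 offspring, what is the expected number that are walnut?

Cross: RrPp × RrPp — consider each gene separately:
R gene: Rr × Rr → 1 RR, 2 Rr, 1 rr → 3 R_ : 1 rr (out of 4)
P gene: Pp × Pp → 1 PP, 2 Pp, 1 pp → 3 P_ : 1 pp (out of 4)
Genotype classes (out of 4 × 4 = 16): R_P_ = 3×3 = 9; R_pp = 3×1 = 3; rrP_ = 1×3 = 3; rrpp = 1×1 = 1
Apply the phenotype rules: R_P_ (9) → walnut; R_pp (3) → rose; rrP_ (3) → pea; rrpp (1) → single
Phenotype counts (out of 16): 9 walnut, 3 rose, 3 pea, 1 single
walnut: 9 out of 16 → fraction 9/16
Expected count = 9/16 × 2016 = 1134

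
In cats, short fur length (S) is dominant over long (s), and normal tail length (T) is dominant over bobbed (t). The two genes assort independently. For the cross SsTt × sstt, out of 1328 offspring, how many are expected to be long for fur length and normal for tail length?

Dihybrid cross SsTt × sstt — consider each gene separately:
fur length: Ss × ss → 2 Ss, 2 ss → 2 S_ : 2 ss (out of 4)
tail length: Tt × tt → 2 Tt, 2 tt → 2 T_ : 2 tt (out of 4)
Looking for: long (ss) and normal (T_)
P(long) = 2/4, P(normal) = 2/4
P(both) = 2/4 × 2/4 = 4/16 = 1/4
Expected count = 1/4 × 1328 = 332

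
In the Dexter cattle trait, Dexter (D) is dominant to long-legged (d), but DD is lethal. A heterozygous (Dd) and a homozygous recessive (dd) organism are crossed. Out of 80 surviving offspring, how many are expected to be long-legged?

Cross: Dd × dd
Punnett square offspring (before lethality): 2 Dd, 2 dd
No DD offspring are produced in this cross.
long-legged: 2 out of 4 → fraction 1/2
Expected count = 1/2 × 80 = 40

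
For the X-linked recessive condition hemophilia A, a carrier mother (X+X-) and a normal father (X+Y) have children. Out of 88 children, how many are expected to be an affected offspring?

Cross: X+X- × X+Y
Offspring: 1 X+X+, 1 X+Y, 1 X+X-, 1 X-Y
Probability of an affected offspring: 1/4
Expected count = 1/4 × 88 = 22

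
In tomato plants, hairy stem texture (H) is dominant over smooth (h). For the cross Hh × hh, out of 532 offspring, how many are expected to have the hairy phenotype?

Punnett square for Hh × hh:
Offspring genotypes: 2 Hh, 2 hh
Total offspring: 4
Count with target: 2
Probability: 2/4 = 1/2
Expected count = 1/2 × 532 = 266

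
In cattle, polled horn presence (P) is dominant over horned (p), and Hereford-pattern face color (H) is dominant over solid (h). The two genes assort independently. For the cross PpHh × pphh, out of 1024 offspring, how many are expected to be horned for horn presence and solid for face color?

Dihybrid cross PpHh × pphh — consider each gene separately:
horn presence: Pp × pp → 2 Pp, 2 pp → 2 P_ : 2 pp (out of 4)
face color: Hh × hh → 2 Hh, 2 hh → 2 H_ : 2 hh (out of 4)
Looking for: horned (pp) and solid (hh)
P(horned) = 2/4, P(solid) = 2/4
P(both) = 2/4 × 2/4 = 4/16 = 1/4
Expected count = 1/4 × 1024 = 256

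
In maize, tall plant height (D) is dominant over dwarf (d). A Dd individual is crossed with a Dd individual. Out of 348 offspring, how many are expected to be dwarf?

Punnett square for Dd × Dd:
Offspring genotypes: 1 DD, 2 Dd, 1 dd
tall: 3, dwarf: 1
dwarf: 1 out of 4 → fraction 1/4
Expected count = 1/4 × 348 = 87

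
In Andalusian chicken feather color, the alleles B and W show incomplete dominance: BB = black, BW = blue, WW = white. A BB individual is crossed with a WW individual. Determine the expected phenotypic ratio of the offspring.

Punnett square for BB × WW:
Offspring genotypes: 4 BW
Phenotype counts: 4 blue
Ratio: all blue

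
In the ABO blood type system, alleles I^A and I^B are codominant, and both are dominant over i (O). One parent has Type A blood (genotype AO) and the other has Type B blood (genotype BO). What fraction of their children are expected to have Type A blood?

Cross: AO × BO
Possible offspring genotypes: 1 AB, 1 AO, 1 BO, 1 OO
Blood type counts: 1 Type AB, 1 Type A, 1 Type B, 1 Type O
Probability of Type A: 1/4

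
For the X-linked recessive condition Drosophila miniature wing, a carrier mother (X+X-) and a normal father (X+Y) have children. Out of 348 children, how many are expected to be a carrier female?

Cross: X+X- × X+Y
Offspring: 1 X+X+, 1 X+Y, 1 X+X-, 1 X-Y
Probability of a carrier female: 1/4
Expected count = 1/4 × 348 = 87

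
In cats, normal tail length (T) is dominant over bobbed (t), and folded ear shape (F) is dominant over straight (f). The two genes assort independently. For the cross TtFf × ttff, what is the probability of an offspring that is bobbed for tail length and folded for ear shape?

Dihybrid cross TtFf × ttff — consider each gene separately:
tail length: Tt × tt → 2 Tt, 2 tt → 2 T_ : 2 tt (out of 4)
ear shape: Ff × ff → 2 Ff, 2 ff → 2 F_ : 2 ff (out of 4)
Looking for: bobbed (tt) and folded (F_)
P(bobbed) = 2/4, P(folded) = 2/4
P(both) = 2/4 × 2/4 = 4/16 = 1/4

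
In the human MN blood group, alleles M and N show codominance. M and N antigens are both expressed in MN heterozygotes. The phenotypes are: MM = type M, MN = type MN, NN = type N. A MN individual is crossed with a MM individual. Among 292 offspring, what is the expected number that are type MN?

Punnett square for MN × MM:
Offspring genotypes: 2 MM, 2 MN
Phenotype counts: 2 type M, 2 type MN
type MN: 2 out of 4 → fraction 1/2
Expected count = 1/2 × 292 = 146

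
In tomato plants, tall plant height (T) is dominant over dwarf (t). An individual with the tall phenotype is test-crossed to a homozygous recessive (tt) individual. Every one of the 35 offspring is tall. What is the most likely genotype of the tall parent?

Test cross: ? × tt
All offspring are tall.
If the unknown parent were heterozygous (Tt), about half of 35 offspring would be dwarf; none are. The unknown parent is most likely homozygous dominant (TT).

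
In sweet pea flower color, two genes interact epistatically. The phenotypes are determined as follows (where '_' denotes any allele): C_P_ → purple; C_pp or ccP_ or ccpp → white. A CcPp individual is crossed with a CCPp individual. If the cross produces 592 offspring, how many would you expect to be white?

Cross: CcPp × CCPp — consider each gene separately:
C gene: Cc × CC → 2 CC, 2 Cc → 4 C_ (out of 4)
P gene: Pp × Pp → 1 PP, 2 Pp, 1 pp → 3 P_ : 1 pp (out of 4)
Genotype classes (out of 4 × 4 = 16): C_P_ = 4×3 = 12; C_pp = 4×1 = 4
Apply the phenotype rules: C_P_ (12) → purple; C_pp (4) → white
Phenotype counts (out of 16): 12 purple, 4 white
white: 4 out of 16 → fraction 1/4
Expected count = 1/4 × 592 = 148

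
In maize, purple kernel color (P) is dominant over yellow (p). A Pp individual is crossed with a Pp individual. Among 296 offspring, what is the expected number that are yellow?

Punnett square for Pp × Pp:
Offspring genotypes: 1 PP, 2 Pp, 1 pp
purple: 3, yellow: 1
yellow: 1 out of 4 → fraction 1/4
Expected count = 1/4 × 296 = 74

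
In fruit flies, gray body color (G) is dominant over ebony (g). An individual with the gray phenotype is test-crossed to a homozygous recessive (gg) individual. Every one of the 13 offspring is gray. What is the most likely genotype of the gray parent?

Test cross: ? × gg
All offspring are gray.
If the unknown parent were heterozygous (Gg), about half of 13 offspring would be ebony; none are. The unknown parent is most likely homozygous dominant (GG).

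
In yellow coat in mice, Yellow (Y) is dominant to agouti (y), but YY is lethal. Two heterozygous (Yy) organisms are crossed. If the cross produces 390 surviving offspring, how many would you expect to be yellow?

Cross: Yy × Yy
Punnett square offspring (before lethality): 1 YY, 2 Yy, 1 yy
The YY genotype is lethal (embryos die); surviving offspring: 2 Yy, 1 yy
yellow: 2 out of 3 → fraction 2/3
Expected count = 2/3 × 390 = 260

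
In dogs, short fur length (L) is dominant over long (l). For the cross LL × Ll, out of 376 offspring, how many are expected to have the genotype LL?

Punnett square for LL × Ll:
Offspring genotypes: 2 LL, 2 Ll
Total offspring: 4
Count with target: 2
Probability: 2/4 = 1/2
Expected count = 1/2 × 376 = 188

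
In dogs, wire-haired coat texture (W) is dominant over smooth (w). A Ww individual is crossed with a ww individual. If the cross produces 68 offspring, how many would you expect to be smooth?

Punnett square for Ww × ww:
Offspring genotypes: 2 Ww, 2 ww
wire-haired: 2, smooth: 2
smooth: 2 out of 4 → fraction 1/2
Expected count = 1/2 × 68 = 34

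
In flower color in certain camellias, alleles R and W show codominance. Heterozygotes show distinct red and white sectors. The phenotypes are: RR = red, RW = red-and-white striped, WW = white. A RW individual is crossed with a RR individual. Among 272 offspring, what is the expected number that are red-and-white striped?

Punnett square for RW × RR:
Offspring genotypes: 2 RR, 2 RW
Phenotype counts: 2 red, 2 red-and-white striped
red-and-white striped: 2 out of 4 → fraction 1/2
Expected count = 1/2 × 272 = 136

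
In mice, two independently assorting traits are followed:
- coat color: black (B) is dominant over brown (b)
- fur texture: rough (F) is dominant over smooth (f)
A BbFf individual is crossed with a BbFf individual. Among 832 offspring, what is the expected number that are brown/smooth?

Dihybrid cross BbFf × BbFf — consider each gene separately:
coat color: Bb × Bb → 1 BB, 2 Bb, 1 bb → 3 B_ : 1 bb (out of 4)
fur texture: Ff × Ff → 1 FF, 2 Ff, 1 ff → 3 F_ : 1 ff (out of 4)
Combine (counts out of 4 × 4 = 16): black/rough (B_F_) = 3×3 = 9; black/smooth (B_ff) = 3×1 = 3; brown/rough (bbF_) = 1×3 = 3; brown/smooth (bbff) = 1×1 = 1
Phenotype counts (out of 16): 9 black/rough, 3 black/smooth, 3 brown/rough, 1 brown/smooth
brown/smooth: 1 out of 16 → fraction 1/16
Expected count = 1/16 × 832 = 52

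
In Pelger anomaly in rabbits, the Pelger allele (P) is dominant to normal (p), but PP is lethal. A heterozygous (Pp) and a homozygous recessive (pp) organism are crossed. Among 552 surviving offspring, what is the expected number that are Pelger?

Cross: Pp × pp
Punnett square offspring (before lethality): 2 Pp, 2 pp
No PP offspring are produced in this cross.
Pelger: 2 out of 4 → fraction 1/2
Expected count = 1/2 × 552 = 276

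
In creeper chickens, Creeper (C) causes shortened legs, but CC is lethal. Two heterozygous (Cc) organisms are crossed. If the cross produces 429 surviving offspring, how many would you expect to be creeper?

Cross: Cc × Cc
Punnett square offspring (before lethality): 1 CC, 2 Cc, 1 cc
The CC genotype is lethal (embryos die); surviving offspring: 2 Cc, 1 cc
creeper: 2 out of 3 → fraction 2/3
Expected count = 2/3 × 429 = 286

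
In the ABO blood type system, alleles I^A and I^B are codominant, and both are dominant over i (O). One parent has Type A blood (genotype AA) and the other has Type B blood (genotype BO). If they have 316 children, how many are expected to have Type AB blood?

Cross: AA × BO
Possible offspring genotypes: 2 AB, 2 AO
Blood type counts: 2 Type AB, 2 Type A
Probability of Type AB: 2/4 = 1/2
Expected count = 1/2 × 316 = 158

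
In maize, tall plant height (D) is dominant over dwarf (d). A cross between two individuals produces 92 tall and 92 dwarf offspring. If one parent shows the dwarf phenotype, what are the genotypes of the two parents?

Observed offspring: 92 tall, 92 dwarf
The observed ratio simplifies to 1:1. One parent shows dwarf, so its genotype must be dd. A 1:1 offspring split requires the other parent to be heterozygous (Dd).
Parent genotypes: dd × Dd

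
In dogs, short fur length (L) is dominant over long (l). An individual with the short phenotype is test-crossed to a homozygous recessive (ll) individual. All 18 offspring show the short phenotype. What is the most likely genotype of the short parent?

Test cross: ? × ll
All offspring are short.
If the unknown parent were heterozygous (Ll), about half of 18 offspring would be long; none are. The unknown parent is most likely homozygous dominant (LL).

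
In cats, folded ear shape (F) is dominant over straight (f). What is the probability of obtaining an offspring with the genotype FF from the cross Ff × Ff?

Punnett square for Ff × Ff:
Offspring genotypes: 1 FF, 2 Ff, 1 ff
Total offspring: 4
Count with target: 1
Probability: 1/4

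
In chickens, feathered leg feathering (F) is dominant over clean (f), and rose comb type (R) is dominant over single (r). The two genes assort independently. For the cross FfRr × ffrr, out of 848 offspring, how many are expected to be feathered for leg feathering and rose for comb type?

Dihybrid cross FfRr × ffrr — consider each gene separately:
leg feathering: Ff × ff → 2 Ff, 2 ff → 2 F_ : 2 ff (out of 4)
comb type: Rr × rr → 2 Rr, 2 rr → 2 R_ : 2 rr (out of 4)
Looking for: feathered (F_) and rose (R_)
P(feathered) = 2/4, P(rose) = 2/4
P(both) = 2/4 × 2/4 = 4/16 = 1/4
Expected count = 1/4 × 848 = 212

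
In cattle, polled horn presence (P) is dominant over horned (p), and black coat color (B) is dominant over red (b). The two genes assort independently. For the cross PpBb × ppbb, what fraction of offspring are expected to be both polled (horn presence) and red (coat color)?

Dihybrid cross PpBb × ppbb — consider each gene separately:
horn presence: Pp × pp → 2 Pp, 2 pp → 2 P_ : 2 pp (out of 4)
coat color: Bb × bb → 2 Bb, 2 bb → 2 B_ : 2 bb (out of 4)
Looking for: polled (P_) and red (bb)
P(polled) = 2/4, P(red) = 2/4
P(both) = 2/4 × 2/4 = 4/16 = 1/4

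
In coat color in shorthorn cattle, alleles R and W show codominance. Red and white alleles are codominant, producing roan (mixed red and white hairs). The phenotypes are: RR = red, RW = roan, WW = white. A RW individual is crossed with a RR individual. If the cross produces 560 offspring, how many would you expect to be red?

Punnett square for RW × RR:
Offspring genotypes: 2 RR, 2 RW
Phenotype counts: 2 red, 2 roan
red: 2 out of 4 → fraction 1/2
Expected count = 1/2 × 560 = 280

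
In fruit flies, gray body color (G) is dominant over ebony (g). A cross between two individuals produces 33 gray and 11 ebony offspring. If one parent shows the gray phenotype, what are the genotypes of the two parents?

Observed offspring: 33 gray, 11 ebony
The observed ratio simplifies to 3:1. Ebony (gg) offspring appear, so each parent must contribute one g allele. The parent stated to show gray carries G, so it is Gg. The other parent is then either Gg or gg: Gg × gg would give a 1:1 split, whereas Gg × Gg gives 3:1 — matching the data. So both parents are heterozygous (Gg × Gg).
Parent genotypes: Gg × Gg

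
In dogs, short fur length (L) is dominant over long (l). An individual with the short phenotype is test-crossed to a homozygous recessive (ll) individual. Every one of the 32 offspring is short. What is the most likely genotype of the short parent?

Test cross: ? × ll
All offspring are short.
If the unknown parent were heterozygous (Ll), about half of 32 offspring would be long; none are. The unknown parent is most likely homozygous dominant (LL).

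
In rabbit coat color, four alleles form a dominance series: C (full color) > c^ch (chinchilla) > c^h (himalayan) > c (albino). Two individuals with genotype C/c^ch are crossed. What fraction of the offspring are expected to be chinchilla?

Cross: C/c^ch × C/c^ch
Allele dominance: C > c^ch > c^h > c
Offspring genotypes: 1 C/C, 2 C/c^ch, 1 c^ch/c^ch
Phenotype counts: 3 full color, 1 chinchilla
chinchilla: 1 out of 4
Probability: 1/4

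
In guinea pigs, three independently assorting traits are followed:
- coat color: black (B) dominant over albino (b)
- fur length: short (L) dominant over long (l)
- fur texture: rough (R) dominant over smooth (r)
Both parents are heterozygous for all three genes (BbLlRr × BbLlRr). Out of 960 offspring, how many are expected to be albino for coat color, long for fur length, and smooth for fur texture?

Trihybrid cross: BbLlRr × BbLlRr
Each trait segregates independently with a 3:1 phenotypic ratio, so each gene contributes 3/4 (dominant) or 1/4 (recessive).
Target: albino (coat color), long (fur length), smooth (fur texture)
Probability = product of independent per-trait probabilities
= 1/4 × 1/4 × 1/4 = 1/64
Expected count = 1/64 × 960 = 15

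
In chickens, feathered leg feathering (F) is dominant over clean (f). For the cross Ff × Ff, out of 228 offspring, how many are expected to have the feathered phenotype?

Punnett square for Ff × Ff:
Offspring genotypes: 1 FF, 2 Ff, 1 ff
Total offspring: 4
Count with target: 3
Probability: 3/4
Expected count = 3/4 × 228 = 171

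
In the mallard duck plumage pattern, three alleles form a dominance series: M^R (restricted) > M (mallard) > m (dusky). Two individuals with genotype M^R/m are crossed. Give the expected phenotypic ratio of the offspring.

Cross: M^R/m × M^R/m
Allele dominance: M^R > M > m
Offspring genotypes: 1 M^R/M^R, 2 M^R/m, 1 m/m
Phenotype counts: 3 restricted, 1 dusky
Ratio: 3 restricted : 1 dusky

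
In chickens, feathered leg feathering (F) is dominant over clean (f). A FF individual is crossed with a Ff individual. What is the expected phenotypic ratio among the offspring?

Punnett square for FF × Ff:
Offspring genotypes: 2 FF, 2 Ff
feathered: 4, clean: 0
Ratio: all feathered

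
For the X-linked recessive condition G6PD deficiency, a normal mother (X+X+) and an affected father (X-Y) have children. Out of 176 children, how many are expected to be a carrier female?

Cross: X+X+ × X-Y
Offspring: 2 X+X-, 2 X+Y
Probability of a carrier female: 2/4 = 1/2
Expected count = 1/2 × 176 = 88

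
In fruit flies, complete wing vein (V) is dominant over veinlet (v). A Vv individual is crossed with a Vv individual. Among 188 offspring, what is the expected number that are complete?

Punnett square for Vv × Vv:
Offspring genotypes: 1 VV, 2 Vv, 1 vv
complete: 3, veinlet: 1
complete: 3 out of 4 → fraction 3/4
Expected count = 3/4 × 188 = 141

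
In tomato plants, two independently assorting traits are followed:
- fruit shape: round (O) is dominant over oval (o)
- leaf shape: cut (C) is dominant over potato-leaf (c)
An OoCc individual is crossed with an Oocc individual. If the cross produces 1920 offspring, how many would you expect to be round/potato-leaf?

Dihybrid cross OoCc × Oocc — consider each gene separately:
fruit shape: Oo × Oo → 1 OO, 2 Oo, 1 oo → 3 O_ : 1 oo (out of 4)
leaf shape: Cc × cc → 2 Cc, 2 cc → 2 C_ : 2 cc (out of 4)
Combine (counts out of 4 × 4 = 16): round/cut (O_C_) = 3×2 = 6; round/potato-leaf (O_cc) = 3×2 = 6; oval/cut (ooC_) = 1×2 = 2; oval/potato-leaf (oocc) = 1×2 = 2
Phenotype counts (out of 16): 6 round/cut, 6 round/potato-leaf, 2 oval/cut, 2 oval/potato-leaf
round/potato-leaf: 6 out of 16 → fraction 3/8
Expected count = 3/8 × 1920 = 720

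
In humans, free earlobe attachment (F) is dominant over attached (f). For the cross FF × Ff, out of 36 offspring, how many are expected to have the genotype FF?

Punnett square for FF × Ff:
Offspring genotypes: 2 FF, 2 Ff
Total offspring: 4
Count with target: 2
Probability: 2/4 = 1/2
Expected count = 1/2 × 36 = 18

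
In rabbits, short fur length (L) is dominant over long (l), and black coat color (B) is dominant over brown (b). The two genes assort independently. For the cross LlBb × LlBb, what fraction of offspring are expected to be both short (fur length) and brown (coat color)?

Dihybrid cross LlBb × LlBb — consider each gene separately:
fur length: Ll × Ll → 1 LL, 2 Ll, 1 ll → 3 L_ : 1 ll (out of 4)
coat color: Bb × Bb → 1 BB, 2 Bb, 1 bb → 3 B_ : 1 bb (out of 4)
Looking for: short (L_) and brown (bb)
P(short) = 3/4, P(brown) = 1/4
P(both) = 3/4 × 1/4 = 3/16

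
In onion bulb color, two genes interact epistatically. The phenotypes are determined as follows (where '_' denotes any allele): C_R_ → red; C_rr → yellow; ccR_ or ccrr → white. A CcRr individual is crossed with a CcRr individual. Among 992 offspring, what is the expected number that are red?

Cross: CcRr × CcRr — consider each gene separately:
C gene: Cc × Cc → 1 CC, 2 Cc, 1 cc → 3 C_ : 1 cc (out of 4)
R gene: Rr × Rr → 1 RR, 2 Rr, 1 rr → 3 R_ : 1 rr (out of 4)
Genotype classes (out of 4 × 4 = 16): C_R_ = 3×3 = 9; C_rr = 3×1 = 3; ccR_ = 1×3 = 3; ccrr = 1×1 = 1
Apply the phenotype rules: C_R_ (9) → red; C_rr (3) → yellow; ccR_ (3) + ccrr (1) → white
Phenotype counts (out of 16): 9 red, 3 yellow, 4 white
red: 9 out of 16 → fraction 9/16
Expected count = 9/16 × 992 = 558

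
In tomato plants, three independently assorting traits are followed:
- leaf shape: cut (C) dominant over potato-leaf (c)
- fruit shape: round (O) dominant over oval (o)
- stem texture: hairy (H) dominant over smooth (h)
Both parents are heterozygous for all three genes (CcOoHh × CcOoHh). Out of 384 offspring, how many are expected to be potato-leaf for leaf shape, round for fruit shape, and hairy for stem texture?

Trihybrid cross: CcOoHh × CcOoHh
Each trait segregates independently with a 3:1 phenotypic ratio, so each gene contributes 3/4 (dominant) or 1/4 (recessive).
Target: potato-leaf (leaf shape), round (fruit shape), hairy (stem texture)
Probability = product of independent per-trait probabilities
= 1/4 × 3/4 × 3/4 = 9/64
Expected count = 9/64 × 384 = 54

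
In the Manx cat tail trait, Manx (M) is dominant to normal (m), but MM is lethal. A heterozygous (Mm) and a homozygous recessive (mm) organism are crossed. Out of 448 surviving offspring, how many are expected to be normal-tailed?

Cross: Mm × mm
Punnett square offspring (before lethality): 2 Mm, 2 mm
No MM offspring are produced in this cross.
normal-tailed: 2 out of 4 → fraction 1/2
Expected count = 1/2 × 448 = 224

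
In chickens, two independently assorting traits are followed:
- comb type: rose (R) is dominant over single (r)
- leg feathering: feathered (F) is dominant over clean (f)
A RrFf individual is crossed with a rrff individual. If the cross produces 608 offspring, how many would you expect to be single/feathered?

Dihybrid cross RrFf × rrff — consider each gene separately:
comb type: Rr × rr → 2 Rr, 2 rr → 2 R_ : 2 rr (out of 4)
leg feathering: Ff × ff → 2 Ff, 2 ff → 2 F_ : 2 ff (out of 4)
Combine (counts out of 4 × 4 = 16): rose/feathered (R_F_) = 2×2 = 4; rose/clean (R_ff) = 2×2 = 4; single/feathered (rrF_) = 2×2 = 4; single/clean (rrff) = 2×2 = 4
Phenotype counts (out of 16): 4 rose/feathered, 4 rose/clean, 4 single/feathered, 4 single/clean
single/feathered: 4 out of 16 → fraction 1/4
Expected count = 1/4 × 608 = 152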